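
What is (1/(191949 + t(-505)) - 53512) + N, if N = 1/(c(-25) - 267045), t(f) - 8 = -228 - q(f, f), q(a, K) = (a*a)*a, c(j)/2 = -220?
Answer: -1846166274639683149/34500042504690 ≈ -53512.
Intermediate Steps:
c(j) = -440 (c(j) = 2*(-220) = -440)
q(a, K) = a³ (q(a, K) = a²*a = a³)
t(f) = -220 - f³ (t(f) = 8 + (-228 - f³) = -220 - f³)
N = -1/267485 (N = 1/(-440 - 267045) = 1/(-267485) = -1/267485 ≈ -3.7385e-6)
(1/(191949 + t(-505)) - 53512) + N = (1/(191949 + (-220 - 1*(-505)³)) - 53512) - 1/267485 = (1/(191949 + (-220 - 1*(-128787625))) - 53512) - 1/267485 = (1/(191949 + (-220 + 128787625)) - 53512) - 1/267485 = (1/(191949 + 128787405) - 53512) - 1/267485 = (1/128979354 - 53512) - 1/267485 = -6901943191247/128979354 - 1/267485 = -1846166274639683149/34500042504690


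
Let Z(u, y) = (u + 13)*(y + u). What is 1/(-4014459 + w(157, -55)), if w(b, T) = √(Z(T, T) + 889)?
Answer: -4014459/16115881057172 - √5509/16115881057172 ≈ -2.4910e-7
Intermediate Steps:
Z(u, y) = (13 + u)*(u + y)
w(b, T) = √(889 + 2*T² + 26*T) (w(b, T) = √((T² + 13*T + 13*T + T*T) + 889) = √((T² + 13*T + 13*T + T²) + 889) = √((2*T² + 26*T) + 889) = √(889 + 2*T² + 26*T))
1/(-4014459 + w(157, -55)) = 1/(-4014459 + √(889 + 2*(-55)² + 26*(-55))) = 1/(-4014459 + √(889 + 2*3025 - 1430)) = 1/(-4014459 + √(889 + 6050 - 1430)) = 1/(-4014459 + √5509)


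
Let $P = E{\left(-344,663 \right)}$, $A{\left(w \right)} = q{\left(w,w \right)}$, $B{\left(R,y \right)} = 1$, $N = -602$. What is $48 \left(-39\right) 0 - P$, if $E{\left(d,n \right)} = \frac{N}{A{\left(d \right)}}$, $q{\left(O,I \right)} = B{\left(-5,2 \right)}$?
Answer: $602$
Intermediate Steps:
$q{\left(O,I \right)} = 1$
$A{\left(w \right)} = 1$
$E{\left(d,n \right)} = -602$ ($E{\left(d,n \right)} = - \frac{602}{1} = \left(-602\right) 1 = -602$)
$P = -602$
$48 \left(-39\right) 0 - P = 48 \left(-39\right) 0 - -602 = \left(-1872\right) 0 + 602 = 0 + 602 = 602$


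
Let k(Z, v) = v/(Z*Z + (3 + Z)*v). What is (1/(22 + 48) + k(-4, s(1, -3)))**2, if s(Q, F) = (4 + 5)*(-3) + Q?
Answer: 16129/44100 ≈ 0.36574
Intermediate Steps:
s(Q, F) = -27 + Q (s(Q, F) = 9*(-3) + Q = -27 + Q)
k(Z, v) = v/(Z**2 + v*(3 + Z))
(1/(22 + 48) + k(-4, s(1, -3)))**2 = (1/(22 + 48) + (-27 + 1)/((-4)**2 + 3*(-27 + 1) - 4*(-27 + 1)))**2 = (1/70 - 26/(16 + 3*(-26) - 4*(-26)))**2 = (1/70 - 26/(16 - 78 + 104))**2 = (1/70 - 26/42)**2 = (1/70 - 26*1/42)**2 = (1/70 - 13/21)**2 = (-127/210)**2 = 16129/44100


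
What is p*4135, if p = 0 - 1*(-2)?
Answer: 8270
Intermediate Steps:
p = 2 (p = 0 + 2 = 2)
p*4135 = 2*4135 = 8270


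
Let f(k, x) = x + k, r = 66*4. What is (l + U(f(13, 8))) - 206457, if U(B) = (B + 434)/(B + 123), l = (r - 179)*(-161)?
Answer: -31699993/144 ≈ -2.2014e+5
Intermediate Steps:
r = 264
l = -13685 (l = (264 - 179)*(-161) = 85*(-161) = -13685)
f(k, x) = k + x
U(B) = (434 + B)/(123 + B)
(l + U(f(13, 8))) - 206457 = (-13685 + (434 + (13 + 8))/(123 + (13 + 8))) - 206457 = (-13685 + (434 + 21)/(123 + 21)) - 206457 = (-13685 + 455/144) - 206457 = -1970185/144 - 206457 = -31699993/144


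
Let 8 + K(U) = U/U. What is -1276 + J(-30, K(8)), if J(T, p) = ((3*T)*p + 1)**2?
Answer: 396885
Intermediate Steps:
K(U) = -7 (K(U) = -8 + U/U = -8 + 1 = -7)
J(T, p) = (1 + 3*T*p)**2 (J(T, p) = (3*T*p + 1)**2 = (1 + 3*T*p)**2)
-1276 + J(-30, K(8)) = -1276 + (1 + 3*(-30)*(-7))**2 = -1276 + (1 + 630)**2 = -1276 + 631**2 = -1276 + 398161 = 396885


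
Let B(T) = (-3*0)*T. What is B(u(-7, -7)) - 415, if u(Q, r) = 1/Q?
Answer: -415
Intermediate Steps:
B(T) = 0 (B(T) = 0*T = 0)
B(u(-7, -7)) - 415 = 0 - 415 = -415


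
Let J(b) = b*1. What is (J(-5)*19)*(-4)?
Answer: 380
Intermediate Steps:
J(b) = b
(J(-5)*19)*(-4) = -5*19*(-4) = -95*(-4) = 380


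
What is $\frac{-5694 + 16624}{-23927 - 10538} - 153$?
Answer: $- \frac{1056815}{6893} \approx -153.32$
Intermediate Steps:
$\frac{-5694 + 16624}{-23927 - 10538} - 153 = \frac{10930}{-34465} - 153 = 10930 \left(- \frac{1}{34465}\right) - 153 = - \frac{2186}{6893} - 153 = - \frac{1056815}{6893}$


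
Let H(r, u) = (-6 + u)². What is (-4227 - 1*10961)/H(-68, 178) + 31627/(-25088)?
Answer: -82293107/46387712 ≈ -1.7740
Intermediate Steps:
(-4227 - 1*10961)/H(-68, 178) + 31627/(-25088) = (-4227 - 1*10961)/((-6 + 178)²) + 31627/(-25088) = (-4227 - 10961)/(172²) + 31627*(-1/25088) = -15188/29584 - 31627/25088 = -15188*1/29584 - 31627/25088 = -3797/7396 - 31627/25088 = -82293107/46387712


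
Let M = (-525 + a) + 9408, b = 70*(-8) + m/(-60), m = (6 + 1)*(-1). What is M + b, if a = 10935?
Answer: 1155487/60 ≈ 19258.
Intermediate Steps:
m = -7 (m = 7*(-1) = -7)
b = -33593/60 (b = 70*(-8) - 7/(-60) = -560 - 7*(-1/60) = -560 + 7/60 = -33593/60 ≈ -559.88)
M = 19818 (M = (-525 + 10935) + 9408 = 10410 + 9408 = 19818)
M + b = 19818 - 33593/60 = 1155487/60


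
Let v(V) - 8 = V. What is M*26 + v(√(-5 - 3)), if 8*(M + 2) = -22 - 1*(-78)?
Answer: 138 + 2*I*√2 ≈ 138.0 + 2.8284*I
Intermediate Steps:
v(V) = 8 + V
M = 5 (M = -2 + (-22 - 1*(-78))/8 = -2 + (-22 + 78)/8 = -2 + (⅛)*56 = -2 + 7 = 5)
M*26 + v(√(-5 - 3)) = 5*26 + (8 + √(-5 - 3)) = 130 + (8 + √(-8)) = 130 + (8 + 2*I*√2) = 138 + 2*I*√2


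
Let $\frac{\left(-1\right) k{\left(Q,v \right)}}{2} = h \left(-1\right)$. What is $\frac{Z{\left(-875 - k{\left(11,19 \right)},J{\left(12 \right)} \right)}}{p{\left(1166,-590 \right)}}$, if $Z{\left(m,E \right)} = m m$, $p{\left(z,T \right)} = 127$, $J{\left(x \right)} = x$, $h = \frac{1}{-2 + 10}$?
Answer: $\frac{12257001}{2032} \approx 6032.0$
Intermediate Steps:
$h = \frac{1}{8} \approx 0.125$
$k{\left(Q,v \right)} = \frac{1}{4}$ ($k{\left(Q,v \right)} = - 2 \cdot \frac{1}{8} \left(-1\right) = \left(-2\right) \left(- \frac{1}{8}\right) = \frac{1}{4}$)
$Z{\left(m,E \right)} = m^{2}$
$\frac{Z{\left(-875 - k{\left(11,19 \right)},J{\left(12 \right)} \right)}}{p{\left(1166,-590 \right)}} = \frac{\left(-875 - \frac{1}{4}\right)^{2}}{127} = \left(-875 - \frac{1}{4}\right)^{2} \cdot \frac{1}{127} = \left(- \frac{3501}{4}\right)^{2} \cdot \frac{1}{127} = \frac{12257001}{16} \cdot \frac{1}{127} = \frac{12257001}{2032}$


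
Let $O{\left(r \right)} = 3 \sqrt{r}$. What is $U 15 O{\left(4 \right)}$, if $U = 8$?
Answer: $720$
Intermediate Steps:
$U 15 O{\left(4 \right)} = 8 \cdot 15 \cdot 3 \sqrt{4} = 120 \cdot 3 \cdot 2 = 120 \cdot 6 = 720$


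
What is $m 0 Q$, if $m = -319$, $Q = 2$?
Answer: $0$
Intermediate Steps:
$m 0 Q = - 319 \cdot 0 \cdot 2 = \left(-319\right) 0 = 0$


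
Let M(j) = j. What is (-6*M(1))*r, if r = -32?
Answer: 192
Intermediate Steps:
(-6*M(1))*r = -6*1*(-32) = -6*(-32) = 192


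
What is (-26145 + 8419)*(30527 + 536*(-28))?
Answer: -275089794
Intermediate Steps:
(-26145 + 8419)*(30527 + 536*(-28)) = -17726*(30527 - 15008) = -17726*15519 = -275089794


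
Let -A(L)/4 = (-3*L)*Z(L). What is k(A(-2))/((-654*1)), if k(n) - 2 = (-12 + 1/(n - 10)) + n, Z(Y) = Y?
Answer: -1445/24852 ≈ -0.058144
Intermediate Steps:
A(L) = 12*L² (A(L) = -4*(-3*L)*L = -(-12)*L² = 12*L²)
k(n) = -10 + n + 1/(-10 + n) (k(n) = 2 + ((-12 + 1/(n - 10)) + n) = 2 + ((-12 + 1/(-10 + n)) + n) = 2 + (-12 + n + 1/(-10 + n)) = -10 + n + 1/(-10 + n))
k(A(-2))/((-654*1)) = ((101 + (12*(-2)²)² - 240*(-2)²)/(-10 + 12*(-2)²))/((-654*1)) = ((101 + (12*4)² - 240*4)/(-10 + 12*4))/(-654) = ((101 + 48² - 20*48)/(-10 + 48))*(-1/654) = ((101 + 2304 - 960)/38)*(-1/654) = ((1/38)*1445)*(-1/654) = (1445/38)*(-1/654) = -1445/24852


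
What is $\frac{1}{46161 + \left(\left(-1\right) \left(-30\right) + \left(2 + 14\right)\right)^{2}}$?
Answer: $\frac{1}{48277} \approx 2.0714 \cdot 10^{-5}$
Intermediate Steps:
$\frac{1}{46161 + \left(\left(-1\right) \left(-30\right) + \left(2 + 14\right)\right)^{2}} = \frac{1}{46161 + \left(30 + 16\right)^{2}} = \frac{1}{46161 + 46^{2}} = \frac{1}{46161 + 2116} = \frac{1}{48277}$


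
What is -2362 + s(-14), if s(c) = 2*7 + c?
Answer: -2362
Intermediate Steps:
s(c) = 14 + c
-2362 + s(-14) = -2362 + (14 - 14) = -2362 + 0 = -2362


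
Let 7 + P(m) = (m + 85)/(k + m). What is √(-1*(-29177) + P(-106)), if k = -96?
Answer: √1190256922/202 ≈ 170.79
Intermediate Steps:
P(m) = -7 + (85 + m)/(-96 + m) (P(m) = -7 + (m + 85)/(-96 + m) = -7 + (85 + m)/(-96 + m))
√(-1*(-29177) + P(-106)) = √(-1*(-29177) + (757 - 6*(-106))/(-96 - 106)) = √(29177 + (757 + 636)/(-202)) = √(29177 - 1/202*1393) = √(29177 - 1393/202) = √(5892361/202) = √1190256922/202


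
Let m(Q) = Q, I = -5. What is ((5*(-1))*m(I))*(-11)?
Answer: -275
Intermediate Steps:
((5*(-1))*m(I))*(-11) = ((5*(-1))*(-5))*(-11) = -5*(-5)*(-11) = 25*(-11) = -275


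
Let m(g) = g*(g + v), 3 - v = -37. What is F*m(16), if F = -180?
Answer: -161280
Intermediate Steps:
v = 40 (v = 3 - 1*(-37) = 3 + 37 = 40)
m(g) = g*(40 + g) (m(g) = g*(g + 40) = g*(40 + g))
F*m(16) = -2880*(40 + 16) = -2880*56 = -180*896 = -161280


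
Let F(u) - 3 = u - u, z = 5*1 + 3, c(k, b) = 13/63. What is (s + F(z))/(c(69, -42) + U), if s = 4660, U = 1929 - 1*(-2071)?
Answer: 293769/252013 ≈ 1.1657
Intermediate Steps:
U = 4000 (U = 1929 + 2071 = 4000)
c(k, b) = 13/63 (c(k, b) = 13*(1/63) = 13/63)
z = 8 (z = 5 + 3 = 8)
F(u) = 3 (F(u) = 3 + (u - u) = 3 + 0 = 3)
(s + F(z))/(c(69, -42) + U) = (4660 + 3)/(13/63 + 4000) = 4663/(252013/63) = 4663*(63/252013) = 293769/252013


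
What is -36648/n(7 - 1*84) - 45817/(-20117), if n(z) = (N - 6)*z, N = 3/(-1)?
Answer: -78388515/1549009 ≈ -50.606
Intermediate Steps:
N = -3 (N = 3*(-1) = -3)
n(z) = -9*z (n(z) = (-3 - 6)*z = -9*z)
-36648/n(7 - 1*84) - 45817/(-20117) = -36648*(-1/(9*(7 - 1*84))) - 45817/(-20117) = -36648*(-1/(9*(7 - 84))) - 45817*(-1/20117) = -36648/((-9*(-77))) + 45817/20117 = -36648/693 + 45817/20117 = -36648*1/693 + 45817/20117 = -4072/77 + 45817/20117 = -78388515/1549009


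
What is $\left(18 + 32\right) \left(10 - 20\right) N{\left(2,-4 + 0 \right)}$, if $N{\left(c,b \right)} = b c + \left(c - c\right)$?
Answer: $4000$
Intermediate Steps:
$N{\left(c,b \right)} = b c$ ($N{\left(c,b \right)} = b c + 0 = b c$)
$\left(18 + 32\right) \left(10 - 20\right) N{\left(2,-4 + 0 \right)} = \left(18 + 32\right) \left(10 - 20\right) \left(-4 + 0\right) 2 = 50 \left(-10\right) \left(\left(-4\right) 2\right) = \left(-500\right) \left(-8\right) = 4000$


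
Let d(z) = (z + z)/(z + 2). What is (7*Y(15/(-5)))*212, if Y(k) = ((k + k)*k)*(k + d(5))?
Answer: -41976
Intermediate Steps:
d(z) = 2*z/(2 + z) (d(z) = (2*z)/(2 + z) = 2*z/(2 + z))
Y(k) = 2*k²*(10/7 + k) (Y(k) = ((k + k)*k)*(k + 2*5/(2 + 5)) = ((2*k)*k)*(k + 2*5/7) = (2*k²)*(k + 2*5*(⅐)) = (2*k²)*(k + 10/7) = (2*k²)*(10/7 + k) = 2*k²*(10/7 + k))
(7*Y(15/(-5)))*212 = (7*((15/(-5))²*(20/7 + 2*(15/(-5)))))*212 = (7*((15*(-⅕))²*(20/7 + 2*(15*(-⅕)))))*212 = (7*((-3)²*(20/7 + 2*(-3))))*212 = (7*(9*(20/7 - 6)))*212 = (7*(9*(-22/7)))*212 = (7*(-198/7))*212 = -198*212 = -41976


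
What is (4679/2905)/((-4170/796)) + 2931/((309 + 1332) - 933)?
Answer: 5478126613/1429434300 ≈ 3.8324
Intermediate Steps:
(4679/2905)/((-4170/796)) + 2931/((309 + 1332) - 933) = (4679*(1/2905))/((-4170*1/796)) + 2931/(1641 - 933) = 4679/(2905*(-2085/398)) + 2931/708 = (4679/2905)*(-398/2085) + 2931*(1/708) = -1862242/6056925 + 977/236 = 5478126613/1429434300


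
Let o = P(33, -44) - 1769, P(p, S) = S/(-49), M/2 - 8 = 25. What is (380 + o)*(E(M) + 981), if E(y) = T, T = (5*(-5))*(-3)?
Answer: -71825952/49 ≈ -1.4658e+6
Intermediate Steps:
M = 66 (M = 16 + 2*25 = 16 + 50 = 66)
P(p, S) = -S/49 (P(p, S) = S*(-1/49) = -S/49)
o = -86637/49 (o = -1/49*(-44) - 1769 = 44/49 - 1769 = -86637/49 ≈ -1768.1)
T = 75 (T = -25*(-3) = 75)
E(y) = 75
(380 + o)*(E(M) + 981) = (380 - 86637/49)*(75 + 981) = -68017/49*1056 = -71825952/49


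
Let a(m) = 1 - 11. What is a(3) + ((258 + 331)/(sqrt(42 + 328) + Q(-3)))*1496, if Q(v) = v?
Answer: 138938/19 + 46376*sqrt(370)/19 ≈ 54263.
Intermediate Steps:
a(m) = -10
a(3) + ((258 + 331)/(sqrt(42 + 328) + Q(-3)))*1496 = -10 + ((258 + 331)/(sqrt(42 + 328) - 3))*1496 = -10 + (589/(sqrt(370) - 3))*1496 = -10 + (589/(-3 + sqrt(370)))*1496 = -10 + 881144/(-3 + sqrt(370))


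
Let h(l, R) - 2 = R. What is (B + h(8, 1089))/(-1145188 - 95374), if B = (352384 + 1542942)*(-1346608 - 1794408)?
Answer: 5953249290125/1240562 ≈ 4.7988e+6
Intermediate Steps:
h(l, R) = 2 + R
B = -5953249291216 (B = 1895326*(-3141016) = -5953249291216)
(B + h(8, 1089))/(-1145188 - 95374) = (-5953249291216 + (2 + 1089))/(-1145188 - 95374) = (-5953249291216 + 1091)/(-1240562) = -5953249290125*(-1/1240562) = 5953249290125/1240562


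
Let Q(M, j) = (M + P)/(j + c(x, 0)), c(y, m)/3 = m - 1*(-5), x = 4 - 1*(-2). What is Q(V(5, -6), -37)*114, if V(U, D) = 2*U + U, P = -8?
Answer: -399/11 ≈ -36.273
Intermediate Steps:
x = 6 (x = 4 + 2 = 6)
V(U, D) = 3*U
c(y, m) = 15 + 3*m (c(y, m) = 3*(m - 1*(-5)) = 3*(m + 5) = 3*(5 + m) = 15 + 3*m)
Q(M, j) = (-8 + M)/(15 + j) (Q(M, j) = (M - 8)/(j + (15 + 3*0)) = (-8 + M)/(j + (15 + 0)) = (-8 + M)/(j + 15) = (-8 + M)/(15 + j))
Q(V(5, -6), -37)*114 = ((-8 + 3*5)/(15 - 37))*114 = ((-8 + 15)/(-22))*114 = -1/22*7*114 = -7/22*114 = -399/11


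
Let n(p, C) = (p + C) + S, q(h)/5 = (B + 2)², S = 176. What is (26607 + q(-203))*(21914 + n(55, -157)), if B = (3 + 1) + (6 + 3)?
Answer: 609771216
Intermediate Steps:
B = 13 (B = 4 + 9 = 13)
q(h) = 1125 (q(h) = 5*(13 + 2)² = 5*15² = 5*225 = 1125)
n(p, C) = 176 + C + p (n(p, C) = (p + C) + 176 = (C + p) + 176 = 176 + C + p)
(26607 + q(-203))*(21914 + n(55, -157)) = (26607 + 1125)*(21914 + (176 - 157 + 55)) = 27732*(21914 + 74) = 27732*21988 = 609771216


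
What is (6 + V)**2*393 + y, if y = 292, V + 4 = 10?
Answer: 56884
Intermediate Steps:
V = 6 (V = -4 + 10 = 6)
(6 + V)**2*393 + y = (6 + 6)**2*393 + 292 = 12**2*393 + 292 = 144*393 + 292 = 56592 + 292 = 56884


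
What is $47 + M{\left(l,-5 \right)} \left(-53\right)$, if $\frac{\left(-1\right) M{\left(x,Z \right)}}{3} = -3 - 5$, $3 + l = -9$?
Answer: $-1225$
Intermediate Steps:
$l = -12$ ($l = -3 - 9 = -12$)
$M{\left(x,Z \right)} = 24$ ($M{\left(x,Z \right)} = - 3 \left(-3 - 5\right) = \left(-3\right) \left(-8\right) = 24$)
$47 + M{\left(l,-5 \right)} \left(-53\right) = 47 + 24 \left(-53\right) = 47 - 1272 = -1225$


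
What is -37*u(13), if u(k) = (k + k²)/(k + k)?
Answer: -259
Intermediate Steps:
u(k) = (k + k²)/(2*k) (u(k) = (k + k²)/((2*k)) = (k + k²)*(1/(2*k)) = (k + k²)/(2*k))
-37*u(13) = -37*(½ + (½)*13) = -37*(½ + 13/2) = -37*7 = -259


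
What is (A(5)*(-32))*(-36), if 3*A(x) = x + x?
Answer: 3840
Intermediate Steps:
A(x) = 2*x/3 (A(x) = (x + x)/3 = (2*x)/3 = 2*x/3)
(A(5)*(-32))*(-36) = (((⅔)*5)*(-32))*(-36) = ((10/3)*(-32))*(-36) = -320/3*(-36) = 3840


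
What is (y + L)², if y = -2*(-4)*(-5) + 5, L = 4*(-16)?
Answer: 9801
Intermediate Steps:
L = -64
y = -35 (y = 8*(-5) + 5 = -40 + 5 = -35)
(y + L)² = (-35 - 64)² = (-99)² = 9801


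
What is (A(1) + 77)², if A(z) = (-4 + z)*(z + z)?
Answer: 5041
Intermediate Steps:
A(z) = 2*z*(-4 + z) (A(z) = (-4 + z)*(2*z) = 2*z*(-4 + z))
(A(1) + 77)² = (2*1*(-4 + 1) + 77)² = (2*1*(-3) + 77)² = (-6 + 77)² = 71² = 5041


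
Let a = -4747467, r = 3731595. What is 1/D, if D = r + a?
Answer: -1/1015872 ≈ -9.8438e-7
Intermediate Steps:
D = -1015872 (D = 3731595 - 4747467 = -1015872)
1/D = 1/(-1015872) = -1/1015872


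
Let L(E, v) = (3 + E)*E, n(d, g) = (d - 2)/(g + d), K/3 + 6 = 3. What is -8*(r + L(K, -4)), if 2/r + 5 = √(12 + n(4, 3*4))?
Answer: -43856/103 + 32*√194/103 ≈ -421.46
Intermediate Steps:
K = -9 (K = -18 + 3*3 = -18 + 9 = -9)
n(d, g) = (-2 + d)/(d + g)
L(E, v) = E*(3 + E)
r = 2/(-5 + √194/4) (r = 2/(-5 + √(12 + (-2 + 4)/(4 + 3*4))) = 2/(-5 + √(12 + 2/(4 + 12))) = 2/(-5 + √(12 + 2/16)) = 2/(-5 + √(12 + (1/16)*2)) = 2/(-5 + √(12 + ⅛)) = 2/(-5 + √(97/8)) = 2/(-5 + √194/4) ≈ -1.3176)
-8*(r + L(K, -4)) = -8*((-80/103 - 4*√194/103) - 9*(3 - 9)) = -8*((-80/103 - 4*√194/103) - 9*(-6)) = -8*((-80/103 - 4*√194/103) + 54) = -8*(5482/103 - 4*√194/103) = -43856/103 + 32*√194/103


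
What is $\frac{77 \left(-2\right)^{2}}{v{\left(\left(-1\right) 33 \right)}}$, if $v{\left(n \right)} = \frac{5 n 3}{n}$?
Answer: $\frac{308}{15} \approx 20.533$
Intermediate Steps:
$v{\left(n \right)} = 15$ ($v{\left(n \right)} = \frac{15 n}{n} = 15$)
$\frac{77 \left(-2\right)^{2}}{v{\left(\left(-1\right) 33 \right)}} = \frac{77 \left(-2\right)^{2}}{15} = 77 \cdot 4 \cdot \frac{1}{15} = 308 \cdot \frac{1}{15} = \frac{308}{15}$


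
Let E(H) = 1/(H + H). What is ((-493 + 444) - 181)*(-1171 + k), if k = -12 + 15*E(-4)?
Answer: 1090085/4 ≈ 2.7252e+5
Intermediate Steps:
E(H) = 1/(2*H)
k = -111/8 (k = -12 + 15*((1/2)/(-4)) = -12 + 15*((1/2)*(-1/4)) = -12 + 15*(-1/8) = -12 - 15/8 = -111/8 ≈ -13.875)
((-493 + 444) - 181)*(-1171 + k) = ((-493 + 444) - 181)*(-1171 - 111/8) = (-49 - 181)*(-9479/8) = -230*(-9479/8) = 1090085/4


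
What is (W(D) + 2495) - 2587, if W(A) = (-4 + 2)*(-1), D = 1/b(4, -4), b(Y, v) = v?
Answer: -90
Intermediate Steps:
D = -¼ (D = 1/(-4) = -¼ ≈ -0.25000)
W(A) = 2 (W(A) = -2*(-1) = 2)
(W(D) + 2495) - 2587 = (2 + 2495) - 2587 = 2497 - 2587 = -90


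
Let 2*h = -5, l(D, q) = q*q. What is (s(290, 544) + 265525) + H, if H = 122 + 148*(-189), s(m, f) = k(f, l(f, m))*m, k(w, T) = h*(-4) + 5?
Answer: 242025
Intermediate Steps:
l(D, q) = q²
h = -5/2 (h = (½)*(-5) = -5/2 ≈ -2.5000)
k(w, T) = 15 (k(w, T) = -5/2*(-4) + 5 = 10 + 5 = 15)
s(m, f) = 15*m
H = -27850 (H = 122 - 27972 = -27850)
(s(290, 544) + 265525) + H = (15*290 + 265525) - 27850 = (4350 + 265525) - 27850 = 269875 - 27850 = 242025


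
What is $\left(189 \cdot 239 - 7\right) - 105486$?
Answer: $-60322$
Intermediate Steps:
$\left(189 \cdot 239 - 7\right) - 105486 = \left(45171 - 7\right) - 105486 = 45164 - 105486 = -60322$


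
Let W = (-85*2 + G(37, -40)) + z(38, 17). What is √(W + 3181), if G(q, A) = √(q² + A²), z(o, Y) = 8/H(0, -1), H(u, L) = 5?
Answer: √(75315 + 25*√2969)/5 ≈ 55.381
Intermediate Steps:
z(o, Y) = 8/5
G(q, A) = √(A² + q²)
W = -842/5 + √2969 (W = (-85*2 + √((-40)² + 37²)) + 8/5 = (-170 + √(1600 + 1369)) + 8/5 = (-170 + √2969) + 8/5 = -842/5 + √2969 ≈ -113.91)
√(W + 3181) = √((-842/5 + √2969) + 3181) = √(15063/5 + √2969)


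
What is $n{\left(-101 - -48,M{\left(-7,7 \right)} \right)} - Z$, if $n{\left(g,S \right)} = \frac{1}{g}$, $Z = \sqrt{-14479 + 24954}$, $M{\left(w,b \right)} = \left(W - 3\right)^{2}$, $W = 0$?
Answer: $- \frac{1}{53} - 5 \sqrt{419} \approx -102.37$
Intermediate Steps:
$M{\left(w,b \right)} = 9$ ($M{\left(w,b \right)} = \left(0 - 3\right)^{2} = \left(-3\right)^{2} = 9$)
$Z = 5 \sqrt{419}$ ($Z = \sqrt{10475} = 5 \sqrt{419} \approx 102.35$)
$n{\left(-101 - -48,M{\left(-7,7 \right)} \right)} - Z = \frac{1}{-101 - -48} - 5 \sqrt{419} = \frac{1}{-101 + 48} - 5 \sqrt{419} = \frac{1}{-53} - 5 \sqrt{419} = - \frac{1}{53} - 5 \sqrt{419}$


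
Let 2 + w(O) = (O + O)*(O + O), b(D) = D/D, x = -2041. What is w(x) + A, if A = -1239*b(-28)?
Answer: 16661483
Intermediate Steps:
b(D) = 1
w(O) = -2 + 4*O² (w(O) = -2 + (O + O)*(O + O) = -2 + (2*O)*(2*O) = -2 + 4*O²)
A = -1239 (A = -1239*1 = -1239)
w(x) + A = (-2 + 4*(-2041)²) - 1239 = (-2 + 4*4165681) - 1239 = (-2 + 16662724) - 1239 = 16662722 - 1239 = 16661483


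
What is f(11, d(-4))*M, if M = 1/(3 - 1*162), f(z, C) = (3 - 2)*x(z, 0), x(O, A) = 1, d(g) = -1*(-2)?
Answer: -1/159 ≈ -0.0062893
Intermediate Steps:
d(g) = 2
f(z, C) = 1 (f(z, C) = (3 - 2)*1 = 1*1 = 1)
M = -1/159 (M = 1/(3 - 162) = 1/(-159) = -1/159 ≈ -0.0062893)
f(11, d(-4))*M = 1*(-1/159) = -1/159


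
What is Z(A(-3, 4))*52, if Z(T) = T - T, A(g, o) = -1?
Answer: 0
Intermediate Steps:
Z(T) = 0
Z(A(-3, 4))*52 = 0*52 = 0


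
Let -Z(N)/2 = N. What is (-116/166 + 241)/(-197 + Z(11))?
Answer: -19945/18177 ≈ -1.0973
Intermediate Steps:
Z(N) = -2*N
(-116/166 + 241)/(-197 + Z(11)) = (-116/166 + 241)/(-197 - 2*11) = (-116*1/166 + 241)/(-197 - 22) = (-58/83 + 241)/(-219) = (19945/83)*(-1/219) = -19945/18177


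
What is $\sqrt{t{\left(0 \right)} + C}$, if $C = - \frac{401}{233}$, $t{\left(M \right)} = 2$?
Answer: $\frac{\sqrt{15145}}{233} \approx 0.52818$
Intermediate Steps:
$C = - \frac{401}{233}$ ($C = \left(-401\right) \frac{1}{233} = - \frac{401}{233} \approx -1.721$)
$\sqrt{t{\left(0 \right)} + C} = \sqrt{2 - \frac{401}{233}} = \sqrt{\frac{65}{233}} = \frac{\sqrt{15145}}{233}$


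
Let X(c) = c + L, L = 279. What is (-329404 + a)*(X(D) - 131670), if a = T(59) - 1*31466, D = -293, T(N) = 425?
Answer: 47464839380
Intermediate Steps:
X(c) = 279 + c (X(c) = c + 279 = 279 + c)
a = -31041 (a = 425 - 1*31466 = 425 - 31466 = -31041)
(-329404 + a)*(X(D) - 131670) = (-329404 - 31041)*((279 - 293) - 131670) = -360445*(-14 - 131670) = -360445*(-131684) = 47464839380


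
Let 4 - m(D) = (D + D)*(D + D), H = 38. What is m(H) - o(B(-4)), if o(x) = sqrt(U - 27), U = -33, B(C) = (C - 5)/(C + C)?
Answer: -5772 - 2*I*sqrt(15) ≈ -5772.0 - 7.746*I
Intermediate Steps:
B(C) = (-5 + C)/(2*C) (B(C) = (-5 + C)/((2*C)) = (-5 + C)*(1/(2*C)) = (-5 + C)/(2*C))
m(D) = 4 - 4*D**2 (m(D) = 4 - (D + D)*(D + D) = 4 - 2*D*2*D = 4 - 4*D**2)
o(x) = 2*I*sqrt(15) (o(x) = sqrt(-33 - 27) = sqrt(-60) = 2*I*sqrt(15))
m(H) - o(B(-4)) = (4 - 4*38**2) - 2*I*sqrt(15) = (4 - 4*1444) - 2*I*sqrt(15) = (4 - 5776) - 2*I*sqrt(15) = -5772 - 2*I*sqrt(15)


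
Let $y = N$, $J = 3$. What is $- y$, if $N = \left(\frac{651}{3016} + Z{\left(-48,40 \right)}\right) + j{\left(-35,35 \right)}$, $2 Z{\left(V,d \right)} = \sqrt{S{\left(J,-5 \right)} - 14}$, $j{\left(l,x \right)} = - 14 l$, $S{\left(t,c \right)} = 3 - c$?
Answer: $- \frac{1478491}{3016} - \frac{i \sqrt{6}}{2} \approx -490.22 - 1.2247 i$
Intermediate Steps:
$Z{\left(V,d \right)} = \frac{i \sqrt{6}}{2}$ ($Z{\left(V,d \right)} = \frac{\sqrt{\left(3 - -5\right) - 14}}{2} = \frac{\sqrt{\left(3 + 5\right) - 14}}{2} = \frac{\sqrt{8 - 14}}{2} = \frac{\sqrt{-6}}{2} = \frac{i \sqrt{6}}{2}$)
$N = \frac{1478491}{3016} + \frac{i \sqrt{6}}{2}$ ($N = \left(\frac{651}{3016} + \frac{i \sqrt{6}}{2}\right) - -490 = \left(651 \cdot \frac{1}{3016} + \frac{i \sqrt{6}}{2}\right) + 490 = \left(\frac{651}{3016} + \frac{i \sqrt{6}}{2}\right) + 490 = \frac{1478491}{3016} + \frac{i \sqrt{6}}{2} \approx 490.22 + 1.2247 i$)
$y = \frac{1478491}{3016} + \frac{i \sqrt{6}}{2} \approx 490.22 + 1.2247 i$
$- y = - (\frac{1478491}{3016} + \frac{i \sqrt{6}}{2}) = - \frac{1478491}{3016} - \frac{i \sqrt{6}}{2}$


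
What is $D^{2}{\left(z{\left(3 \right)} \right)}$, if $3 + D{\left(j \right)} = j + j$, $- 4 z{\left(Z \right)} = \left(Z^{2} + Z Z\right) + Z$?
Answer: $\frac{729}{4} \approx 182.25$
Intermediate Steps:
$z{\left(Z \right)} = - \frac{Z^{2}}{2} - \frac{Z}{4}$ ($z{\left(Z \right)} = - \frac{\left(Z^{2} + Z Z\right) + Z}{4} = - \frac{\left(Z^{2} + Z^{2}\right) + Z}{4} = - \frac{2 Z^{2} + Z}{4} = - \frac{Z + 2 Z^{2}}{4} = - \frac{Z^{2}}{2} - \frac{Z}{4}$)
$D{\left(j \right)} = -3 + 2 j$ ($D{\left(j \right)} = -3 + \left(j + j\right) = -3 + 2 j$)
$D^{2}{\left(z{\left(3 \right)} \right)} = \left(-3 + 2 \left(\left(- \frac{1}{4}\right) 3 \left(1 + 2 \cdot 3\right)\right)\right)^{2} = \left(-3 + 2 \left(\left(- \frac{1}{4}\right) 3 \left(1 + 6\right)\right)\right)^{2} = \left(-3 + 2 \left(\left(- \frac{1}{4}\right) 3 \cdot 7\right)\right)^{2} = \left(-3 + 2 \left(- \frac{21}{4}\right)\right)^{2} = \left(-3 - \frac{21}{2}\right)^{2} = \left(- \frac{27}{2}\right)^{2} = \frac{729}{4}$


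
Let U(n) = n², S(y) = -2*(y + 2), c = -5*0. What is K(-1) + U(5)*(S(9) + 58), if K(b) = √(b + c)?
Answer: 900 + I ≈ 900.0 + 1.0*I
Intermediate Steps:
c = 0
S(y) = -4 - 2*y (S(y) = -2*(2 + y) = -4 - 2*y)
K(b) = √b (K(b) = √(b + 0) = √b)
K(-1) + U(5)*(S(9) + 58) = √(-1) + 5²*((-4 - 2*9) + 58) = I + 25*((-4 - 18) + 58) = I + 25*(-22 + 58) = I + 25*36 = I + 900 = 900 + I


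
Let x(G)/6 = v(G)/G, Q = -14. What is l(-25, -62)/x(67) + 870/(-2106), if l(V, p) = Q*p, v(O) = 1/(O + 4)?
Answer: 241550801/351 ≈ 6.8818e+5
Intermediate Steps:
v(O) = 1/(4 + O)
l(V, p) = -14*p
x(G) = 6/(G*(4 + G)) (x(G) = 6*(1/((4 + G)*G)) = 6*(1/(G*(4 + G))) = 6/(G*(4 + G)))
l(-25, -62)/x(67) + 870/(-2106) = (-14*(-62))/((6/(67*(4 + 67)))) + 870/(-2106) = 868/((6*(1/67)/71)) + 870*(-1/2106) = 868/((6*(1/67)*(1/71))) - 145/351 = 868/(6/4757) - 145/351 = 868*(4757/6) - 145/351 = 2064538/3 - 145/351 = 241550801/351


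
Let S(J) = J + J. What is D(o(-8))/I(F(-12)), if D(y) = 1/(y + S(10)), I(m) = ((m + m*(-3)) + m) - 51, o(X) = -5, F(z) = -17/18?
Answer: -6/4505 ≈ -0.0013319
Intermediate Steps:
S(J) = 2*J
F(z) = -17/18 (F(z) = -17*1/18 = -17/18)
I(m) = -51 - m (I(m) = ((m - 3*m) + m) - 51 = (-2*m + m) - 51 = -m - 51 = -51 - m)
D(y) = 1/(20 + y) (D(y) = 1/(y + 2*10) = 1/(y + 20) = 1/(20 + y))
D(o(-8))/I(F(-12)) = 1/((20 - 5)*(-51 - 1*(-17/18))) = 1/(15*(-51 + 17/18)) = 1/(15*(-901/18)) = (1/15)*(-18/901) = -6/4505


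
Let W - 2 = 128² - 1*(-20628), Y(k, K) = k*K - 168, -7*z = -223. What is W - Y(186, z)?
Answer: 218796/7 ≈ 31257.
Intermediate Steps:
z = 223/7 (z = -⅐*(-223) = 223/7 ≈ 31.857)
Y(k, K) = -168 + K*k (Y(k, K) = K*k - 168 = -168 + K*k)
W = 37014 (W = 2 + (128² - 1*(-20628)) = 2 + (16384 + 20628) = 2 + 37012 = 37014)
W - Y(186, z) = 37014 - (-168 + (223/7)*186) = 37014 - (-168 + 41478/7) = 37014 - 1*40302/7 = 37014 - 40302/7 = 218796/7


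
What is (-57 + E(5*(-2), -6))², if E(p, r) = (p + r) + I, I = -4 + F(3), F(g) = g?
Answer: 5476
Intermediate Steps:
I = -1 (I = -4 + 3 = -1)
E(p, r) = -1 + p + r (E(p, r) = (p + r) - 1 = -1 + p + r)
(-57 + E(5*(-2), -6))² = (-57 + (-1 + 5*(-2) - 6))² = (-57 + (-1 - 10 - 6))² = (-57 - 17)² = (-74)² = 5476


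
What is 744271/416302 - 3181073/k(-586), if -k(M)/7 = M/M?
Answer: 189184608849/416302 ≈ 4.5444e+5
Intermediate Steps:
k(M) = -7 (k(M) = -7*M/M = -7*1 = -7)
744271/416302 - 3181073/k(-586) = 744271/416302 - 3181073/(-7) = 744271*(1/416302) - 3181073*(-⅐) = 744271/416302 + 454439 = 189184608849/416302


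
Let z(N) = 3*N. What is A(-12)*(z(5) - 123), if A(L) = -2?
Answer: 216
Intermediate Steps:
A(-12)*(z(5) - 123) = -2*(3*5 - 123) = -2*(15 - 123) = -2*(-108) = 216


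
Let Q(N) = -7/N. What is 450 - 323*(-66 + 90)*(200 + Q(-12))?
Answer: -1554472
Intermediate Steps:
450 - 323*(-66 + 90)*(200 + Q(-12)) = 450 - 323*(-66 + 90)*(200 - 7/(-12)) = 450 - 7752*(200 - 7*(-1/12)) = 450 - 7752*(200 + 7/12) = 450 - 7752*2407/12 = 450 - 323*4814 = 450 - 1554922 = -1554472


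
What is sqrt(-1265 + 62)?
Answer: I*sqrt(1203) ≈ 34.684*I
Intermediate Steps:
sqrt(-1265 + 62) = sqrt(-1203) = I*sqrt(1203)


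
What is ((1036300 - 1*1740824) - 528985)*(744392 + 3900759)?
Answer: -5729835564859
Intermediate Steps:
((1036300 - 1*1740824) - 528985)*(744392 + 3900759) = ((1036300 - 1740824) - 528985)*4645151 = (-704524 - 528985)*4645151 = -1233509*4645151 = -5729835564859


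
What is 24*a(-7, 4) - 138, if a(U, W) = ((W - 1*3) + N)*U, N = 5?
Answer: -1146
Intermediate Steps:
a(U, W) = U*(2 + W) (a(U, W) = ((W - 1*3) + 5)*U = ((W - 3) + 5)*U = ((-3 + W) + 5)*U = (2 + W)*U = U*(2 + W))
24*a(-7, 4) - 138 = 24*(-7*(2 + 4)) - 138 = 24*(-7*6) - 138 = 24*(-42) - 138 = -1008 - 138 = -1146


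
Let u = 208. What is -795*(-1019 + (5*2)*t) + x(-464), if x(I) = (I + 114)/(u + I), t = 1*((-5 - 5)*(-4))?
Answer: 62989615/128 ≈ 4.9211e+5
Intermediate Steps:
t = 40 (t = 1*(-10*(-4)) = 1*40 = 40)
x(I) = (114 + I)/(208 + I) (x(I) = (I + 114)/(208 + I) = (114 + I)/(208 + I))
-795*(-1019 + (5*2)*t) + x(-464) = -795*(-1019 + (5*2)*40) + (114 - 464)/(208 - 464) = -795*(-1019 + 10*40) - 350/(-256) = -795*(-1019 + 400) - 1/256*(-350) = -795*(-619) + 175/128 = 492105 + 175/128 = 62989615/128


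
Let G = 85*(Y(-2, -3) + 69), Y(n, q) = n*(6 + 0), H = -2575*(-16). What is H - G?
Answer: 36355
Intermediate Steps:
H = 41200
Y(n, q) = 6*n (Y(n, q) = n*6 = 6*n)
G = 4845 (G = 85*(6*(-2) + 69) = 85*(-12 + 69) = 85*57 = 4845)
H - G = 41200 - 1*4845 = 41200 - 4845 = 36355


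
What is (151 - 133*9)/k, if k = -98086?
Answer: 523/49043 ≈ 0.010664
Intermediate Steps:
(151 - 133*9)/k = (151 - 133*9)/(-98086) = (151 - 1197)*(-1/98086) = -1046*(-1/98086) = 523/49043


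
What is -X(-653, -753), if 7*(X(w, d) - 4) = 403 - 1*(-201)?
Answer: -632/7 ≈ -90.286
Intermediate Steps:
X(w, d) = 632/7 (X(w, d) = 4 + (403 - 1*(-201))/7 = 4 + (403 + 201)/7 = 4 + (1/7)*604 = 4 + 604/7 = 632/7)
-X(-653, -753) = -1*632/7 = -632/7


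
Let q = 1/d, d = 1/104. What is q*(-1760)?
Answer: -183040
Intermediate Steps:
d = 1/104 ≈ 0.0096154
q = 104 (q = 1/(1/104) = 104)
q*(-1760) = 104*(-1760) = -183040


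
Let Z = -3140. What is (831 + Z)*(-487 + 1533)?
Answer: -2415214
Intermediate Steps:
(831 + Z)*(-487 + 1533) = (831 - 3140)*(-487 + 1533) = -2309*1046 = -2415214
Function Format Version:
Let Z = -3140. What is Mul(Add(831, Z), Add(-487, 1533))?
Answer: -2415214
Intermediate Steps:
Mul(Add(831, Z), Add(-487, 1533)) = Mul(Add(831, -3140), Add(-487, 1533)) = Mul(-2309, 1046) = -2415214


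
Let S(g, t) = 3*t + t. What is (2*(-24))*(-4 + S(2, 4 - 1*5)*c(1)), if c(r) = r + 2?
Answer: 768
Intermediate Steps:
S(g, t) = 4*t
c(r) = 2 + r
(2*(-24))*(-4 + S(2, 4 - 1*5)*c(1)) = (2*(-24))*(-4 + (4*(4 - 1*5))*(2 + 1)) = -48*(-4 + (4*(4 - 5))*3) = -48*(-4 + (4*(-1))*3) = -48*(-4 - 4*3) = -48*(-4 - 12) = -48*(-16) = 768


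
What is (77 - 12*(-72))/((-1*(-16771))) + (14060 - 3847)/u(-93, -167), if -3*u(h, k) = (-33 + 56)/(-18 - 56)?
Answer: 38024675149/385733 ≈ 98578.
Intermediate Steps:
u(h, k) = 23/222 (u(h, k) = -(-33 + 56)/(3*(-18 - 56)) = -23/(3*(-74)) = -23*(-1)/(3*74) = -1/3*(-23/74) = 23/222)
(77 - 12*(-72))/((-1*(-16771))) + (14060 - 3847)/u(-93, -167) = (77 - 12*(-72))/((-1*(-16771))) + (14060 - 3847)/(23/222) = (77 + 864)/16771 + 10213*(222/23) = 941*(1/16771) + 2267286/23 = 941/16771 + 2267286/23 = 38024675149/385733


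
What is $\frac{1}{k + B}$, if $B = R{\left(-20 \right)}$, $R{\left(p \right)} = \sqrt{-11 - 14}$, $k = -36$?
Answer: $- \frac{36}{1321} - \frac{5 i}{1321} \approx -0.027252 - 0.003785 i$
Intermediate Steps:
$R{\left(p \right)} = 5 i$ ($R{\left(p \right)} = \sqrt{-25} = 5 i$)
$B = 5 i \approx 5.0 i$
$\frac{1}{k + B} = \frac{1}{-36 + 5 i} = \frac{-36 - 5 i}{1321}$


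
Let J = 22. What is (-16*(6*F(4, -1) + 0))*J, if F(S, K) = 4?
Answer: -8448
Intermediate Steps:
(-16*(6*F(4, -1) + 0))*J = -16*(6*4 + 0)*22 = -16*(24 + 0)*22 = -16*24*22 = -384*22 = -8448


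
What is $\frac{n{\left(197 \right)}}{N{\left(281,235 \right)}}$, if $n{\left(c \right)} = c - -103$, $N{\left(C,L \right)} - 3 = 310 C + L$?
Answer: $\frac{25}{7279} \approx 0.0034345$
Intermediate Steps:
$N{\left(C,L \right)} = 3 + L + 310 C$ ($N{\left(C,L \right)} = 3 + \left(310 C + L\right) = 3 + \left(L + 310 C\right) = 3 + L + 310 C$)
$n{\left(c \right)} = 103 + c$ ($n{\left(c \right)} = c + 103 = 103 + c$)
$\frac{n{\left(197 \right)}}{N{\left(281,235 \right)}} = \frac{103 + 197}{3 + 235 + 310 \cdot 281} = \frac{300}{3 + 235 + 87110} = \frac{300}{87348} = 300 \cdot \frac{1}{87348} = \frac{25}{7279}$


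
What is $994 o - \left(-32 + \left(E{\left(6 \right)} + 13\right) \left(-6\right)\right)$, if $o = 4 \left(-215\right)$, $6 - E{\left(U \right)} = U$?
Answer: $-854730$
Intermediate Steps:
$E{\left(U \right)} = 6 - U$
$o = -860$
$994 o - \left(-32 + \left(E{\left(6 \right)} + 13\right) \left(-6\right)\right) = 994 \left(-860\right) - \left(-32 + \left(\left(6 - 6\right) + 13\right) \left(-6\right)\right) = -854840 - \left(-32 + \left(\left(6 - 6\right) + 13\right) \left(-6\right)\right) = -854840 - \left(-32 + \left(0 + 13\right) \left(-6\right)\right) = -854840 - \left(-32 + 13 \left(-6\right)\right) = -854840 + \left(32 - -78\right) = -854840 + \left(32 + 78\right) = -854840 + 110 = -854730$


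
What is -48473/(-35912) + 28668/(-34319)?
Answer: 634019671/1232463928 ≈ 0.51443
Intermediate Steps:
-48473/(-35912) + 28668/(-34319) = -48473*(-1/35912) + 28668*(-1/34319) = 48473/35912 - 28668/34319 = 634019671/1232463928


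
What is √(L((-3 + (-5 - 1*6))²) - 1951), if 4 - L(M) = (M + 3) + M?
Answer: I*√2342 ≈ 48.394*I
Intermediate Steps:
L(M) = 1 - 2*M (L(M) = 4 - ((M + 3) + M) = 4 - ((3 + M) + M) = 4 - (3 + 2*M) = 4 + (-3 - 2*M) = 1 - 2*M)
√(L((-3 + (-5 - 1*6))²) - 1951) = √((1 - 2*(-3 + (-5 - 1*6))²) - 1951) = √((1 - 2*(-3 + (-5 - 6))²) - 1951) = √((1 - 2*(-3 - 11)²) - 1951) = √((1 - 2*(-14)²) - 1951) = √((1 - 2*196) - 1951) = √((1 - 392) - 1951) = √(-391 - 1951) = √(-2342) = I*√2342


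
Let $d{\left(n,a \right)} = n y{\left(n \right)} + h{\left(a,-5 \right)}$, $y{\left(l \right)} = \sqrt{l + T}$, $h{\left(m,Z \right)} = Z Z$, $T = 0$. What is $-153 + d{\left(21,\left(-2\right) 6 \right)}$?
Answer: $-128 + 21 \sqrt{21} \approx -31.766$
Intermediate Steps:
$h{\left(m,Z \right)} = Z^{2}$
$y{\left(l \right)} = \sqrt{l}$ ($y{\left(l \right)} = \sqrt{l + 0} = \sqrt{l}$)
$d{\left(n,a \right)} = 25 + n^{\frac{3}{2}}$ ($d{\left(n,a \right)} = n \sqrt{n} + \left(-5\right)^{2} = n^{\frac{3}{2}} + 25 = 25 + n^{\frac{3}{2}}$)
$-153 + d{\left(21,\left(-2\right) 6 \right)} = -153 + \left(25 + 21^{\frac{3}{2}}\right) = -153 + \left(25 + 21 \sqrt{21}\right) = -128 + 21 \sqrt{21}$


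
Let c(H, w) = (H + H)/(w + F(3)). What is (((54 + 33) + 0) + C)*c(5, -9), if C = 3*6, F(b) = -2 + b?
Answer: -525/4 ≈ -131.25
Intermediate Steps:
C = 18
c(H, w) = 2*H/(1 + w) (c(H, w) = (H + H)/(w + (-2 + 3)) = (2*H)/(w + 1) = (2*H)/(1 + w) = 2*H/(1 + w))
(((54 + 33) + 0) + C)*c(5, -9) = (((54 + 33) + 0) + 18)*(2*5/(1 - 9)) = ((87 + 0) + 18)*(2*5/(-8)) = (87 + 18)*(2*5*(-⅛)) = 105*(-5/4) = -525/4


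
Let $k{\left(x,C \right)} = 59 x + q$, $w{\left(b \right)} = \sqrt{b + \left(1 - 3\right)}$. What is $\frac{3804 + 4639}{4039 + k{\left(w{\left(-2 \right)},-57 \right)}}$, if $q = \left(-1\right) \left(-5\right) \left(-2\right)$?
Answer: $\frac{34016847}{16246765} - \frac{996274 i}{16246765} \approx 2.0938 - 0.061321 i$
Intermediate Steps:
$q = -10$ ($q = 5 \left(-2\right) = -10$)
$w{\left(b \right)} = \sqrt{-2 + b}$ ($w{\left(b \right)} = \sqrt{b - 2} = \sqrt{-2 + b}$)
$k{\left(x,C \right)} = -10 + 59 x$ ($k{\left(x,C \right)} = 59 x - 10 = -10 + 59 x$)
$\frac{3804 + 4639}{4039 + k{\left(w{\left(-2 \right)},-57 \right)}} = \frac{3804 + 4639}{4039 - \left(10 - 59 \sqrt{-2 - 2}\right)} = \frac{8443}{4039 - \left(10 - 59 \sqrt{-4}\right)} = \frac{8443}{4039 - \left(10 - 59 \cdot 2 i\right)} = \frac{8443}{4039 - \left(10 - 118 i\right)} = \frac{8443}{4029 + 118 i} = 8443 \frac{4029 - 118 i}{16246765} = \frac{8443 \left(4029 - 118 i\right)}{16246765}$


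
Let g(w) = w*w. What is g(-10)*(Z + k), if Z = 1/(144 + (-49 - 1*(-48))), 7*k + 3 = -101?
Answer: -1486500/1001 ≈ -1485.0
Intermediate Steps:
g(w) = w²
k = -104/7 (k = -3/7 + (⅐)*(-101) = -3/7 - 101/7 = -104/7 ≈ -14.857)
Z = 1/143 (Z = 1/(144 + (-49 + 48)) = 1/(144 - 1) = 1/143 ≈ 0.0069930)
g(-10)*(Z + k) = (-10)²*(1/143 - 104/7) = 100*(-14865/1001) = -1486500/1001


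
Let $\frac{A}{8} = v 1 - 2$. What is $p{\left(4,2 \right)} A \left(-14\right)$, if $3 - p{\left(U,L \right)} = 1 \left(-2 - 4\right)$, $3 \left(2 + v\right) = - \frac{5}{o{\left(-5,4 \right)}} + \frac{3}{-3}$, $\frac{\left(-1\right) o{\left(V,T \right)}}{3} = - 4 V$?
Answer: $4340$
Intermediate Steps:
$o{\left(V,T \right)} = 12 V$ ($o{\left(V,T \right)} = - 3 \left(- 4 V\right) = 12 V$)
$v = - \frac{83}{36}$ ($v = -2 + \frac{- \frac{5}{12 \left(-5\right)} + \frac{3}{-3}}{3} = -2 + \frac{- \frac{5}{-60} + 3 \left(- \frac{1}{3}\right)}{3} = -2 + \frac{\left(-5\right) \left(- \frac{1}{60}\right) - 1}{3} = -2 + \frac{\frac{1}{12} - 1}{3} = -2 + \frac{1}{3} \left(- \frac{11}{12}\right) = -2 - \frac{11}{36} = - \frac{83}{36} \approx -2.3056$)
$p{\left(U,L \right)} = 9$ ($p{\left(U,L \right)} = 3 - 1 \left(-2 - 4\right) = 3 - 1 \left(-6\right) = 3 - -6 = 3 + 6 = 9$)
$A = - \frac{310}{9}$ ($A = 8 \left(\left(- \frac{83}{36}\right) 1 - 2\right) = 8 \left(- \frac{83}{36} - 2\right) = 8 \left(- \frac{155}{36}\right) = - \frac{310}{9} \approx -34.444$)
$p{\left(4,2 \right)} A \left(-14\right) = 9 \left(- \frac{310}{9}\right) \left(-14\right) = \left(-310\right) \left(-14\right) = 4340$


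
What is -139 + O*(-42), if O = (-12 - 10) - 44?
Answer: 2633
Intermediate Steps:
O = -66 (O = -22 - 44 = -66)
-139 + O*(-42) = -139 - 66*(-42) = -139 + 2772 = 2633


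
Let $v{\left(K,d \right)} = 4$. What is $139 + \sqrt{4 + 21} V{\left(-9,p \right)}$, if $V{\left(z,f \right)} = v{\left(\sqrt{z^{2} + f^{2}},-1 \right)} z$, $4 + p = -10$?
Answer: $-41$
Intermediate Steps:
$p = -14$ ($p = -4 - 10 = -14$)
$V{\left(z,f \right)} = 4 z$
$139 + \sqrt{4 + 21} V{\left(-9,p \right)} = 139 + \sqrt{4 + 21} \cdot 4 \left(-9\right) = 139 + \sqrt{25} \left(-36\right) = 139 + 5 \left(-36\right) = 139 - 180 = -41$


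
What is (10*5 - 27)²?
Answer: 529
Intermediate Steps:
(10*5 - 27)² = (50 - 27)² = 23² = 529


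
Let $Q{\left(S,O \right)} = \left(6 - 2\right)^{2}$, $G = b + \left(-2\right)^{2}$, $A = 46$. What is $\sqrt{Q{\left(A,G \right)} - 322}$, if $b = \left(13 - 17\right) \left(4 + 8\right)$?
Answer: $3 i \sqrt{34} \approx 17.493 i$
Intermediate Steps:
$b = -48$ ($b = \left(-4\right) 12 = -48$)
$G = -44$ ($G = -48 + \left(-2\right)^{2} = -48 + 4 = -44$)
$Q{\left(S,O \right)} = 16$ ($Q{\left(S,O \right)} = 4^{2} = 16$)
$\sqrt{Q{\left(A,G \right)} - 322} = \sqrt{16 - 322} = \sqrt{-306} = 3 i \sqrt{34}$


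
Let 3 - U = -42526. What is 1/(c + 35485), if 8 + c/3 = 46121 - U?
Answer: 1/46237 ≈ 2.1628e-5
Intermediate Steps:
U = 42529 (U = 3 - 1*(-42526) = 3 + 42526 = 42529)
c = 10752 (c = -24 + 3*(46121 - 1*42529) = -24 + 3*(46121 - 42529) = -24 + 3*3592 = -24 + 10776 = 10752)
1/(c + 35485) = 1/(10752 + 35485) = 1/46237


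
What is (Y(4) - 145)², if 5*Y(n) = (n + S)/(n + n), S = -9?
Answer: 1347921/64 ≈ 21061.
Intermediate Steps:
Y(n) = (-9 + n)/(10*n) (Y(n) = ((n - 9)/(n + n))/5 = ((-9 + n)/((2*n)))/5 = ((-9 + n)*(1/(2*n)))/5 = ((-9 + n)/(2*n))/5 = (-9 + n)/(10*n))
(Y(4) - 145)² = ((⅒)*(-9 + 4)/4 - 145)² = ((⅒)*(¼)*(-5) - 145)² = (-⅛ - 145)² = (-1161/8)² = 1347921/64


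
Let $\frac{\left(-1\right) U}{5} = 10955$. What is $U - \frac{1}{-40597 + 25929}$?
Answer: $- \frac{803439699}{14668} \approx -54775.0$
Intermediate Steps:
$U = -54775$ ($U = \left(-5\right) 10955 = -54775$)
$U - \frac{1}{-40597 + 25929} = -54775 - \frac{1}{-40597 + 25929} = -54775 - \frac{1}{-14668} = -54775 - - \frac{1}{14668} = -54775 + \frac{1}{14668} = - \frac{803439699}{14668}$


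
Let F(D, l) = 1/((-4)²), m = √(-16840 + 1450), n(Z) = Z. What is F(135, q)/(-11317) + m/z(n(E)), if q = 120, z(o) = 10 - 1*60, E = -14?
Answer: -1/181072 - 9*I*√190/50 ≈ -5.5227e-6 - 2.4811*I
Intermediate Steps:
z(o) = -50 (z(o) = 10 - 60 = -50)
m = 9*I*√190 (m = √(-15390) = 9*I*√190 ≈ 124.06*I)
F(D, l) = 1/16
F(135, q)/(-11317) + m/z(n(E)) = (1/16)/(-11317) + (9*I*√190)/(-50) = (1/16)*(-1/11317) + (9*I*√190)*(-1/50) = -1/181072 - 9*I*√190/50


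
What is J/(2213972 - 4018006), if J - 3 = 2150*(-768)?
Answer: 1651197/1804034 ≈ 0.91528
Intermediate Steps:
J = -1651197 (J = 3 + 2150*(-768) = 3 - 1651200 = -1651197)
J/(2213972 - 4018006) = -1651197/(2213972 - 4018006) = -1651197/(-1804034) = -1651197*(-1/1804034) = 1651197/1804034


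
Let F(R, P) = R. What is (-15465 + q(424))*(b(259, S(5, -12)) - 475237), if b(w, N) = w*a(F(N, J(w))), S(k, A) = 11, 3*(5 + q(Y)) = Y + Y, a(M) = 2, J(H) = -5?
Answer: 21629147078/3 ≈ 7.2097e+9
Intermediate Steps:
q(Y) = -5 + 2*Y/3 (q(Y) = -5 + (Y + Y)/3 = -5 + (2*Y)/3 = -5 + 2*Y/3)
b(w, N) = 2*w (b(w, N) = w*2 = 2*w)
(-15465 + q(424))*(b(259, S(5, -12)) - 475237) = (-15465 + (-5 + (⅔)*424))*(2*259 - 475237) = (-15465 + (-5 + 848/3))*(518 - 475237) = (-15465 + 833/3)*(-474719) = -45562/3*(-474719) = 21629147078/3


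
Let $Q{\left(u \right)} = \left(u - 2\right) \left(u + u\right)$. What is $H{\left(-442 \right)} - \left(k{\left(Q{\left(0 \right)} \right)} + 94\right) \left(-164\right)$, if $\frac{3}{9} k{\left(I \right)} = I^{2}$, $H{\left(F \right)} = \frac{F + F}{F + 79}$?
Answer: $\frac{5596892}{363} \approx 15418.0$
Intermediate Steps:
$H{\left(F \right)} = \frac{2 F}{79 + F}$
$Q{\left(u \right)} = 2 u \left(-2 + u\right)$ ($Q{\left(u \right)} = \left(-2 + u\right) 2 u = 2 u \left(-2 + u\right)$)
$k{\left(I \right)} = 3 I^{2}$
$H{\left(-442 \right)} - \left(k{\left(Q{\left(0 \right)} \right)} + 94\right) \left(-164\right) = 2 \left(-442\right) \frac{1}{79 - 442} - \left(3 \left(2 \cdot 0 \left(-2 + 0\right)\right)^{2} + 94\right) \left(-164\right) = 2 \left(-442\right) \frac{1}{-363} - \left(3 \left(2 \cdot 0 \left(-2\right)\right)^{2} + 94\right) \left(-164\right) = 2 \left(-442\right) \left(- \frac{1}{363}\right) - \left(3 \cdot 0^{2} + 94\right) \left(-164\right) = \frac{884}{363} - \left(3 \cdot 0 + 94\right) \left(-164\right) = \frac{884}{363} - \left(0 + 94\right) \left(-164\right) = \frac{884}{363} - 94 \left(-164\right) = \frac{884}{363} - -15416 = \frac{884}{363} + 15416 = \frac{5596892}{363}$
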